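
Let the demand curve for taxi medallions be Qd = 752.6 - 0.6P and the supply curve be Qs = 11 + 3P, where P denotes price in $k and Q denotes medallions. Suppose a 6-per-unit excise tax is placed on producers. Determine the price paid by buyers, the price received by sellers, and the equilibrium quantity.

With a tax of 6 on producers, they supply based on the net price P_s = P_b - 6, so Qs = -7 + 3P_b.
Market clearing requires 752.6 - 0.6P_b = -7 + 3P_b; hence 759.6 = 3.6P_b and P_b = 211.
Then P_s = 211 - 6 = 205 and Q = 752.6 - 0.6(211) = 626.

P_b = 211, P_s = 205, Q = 626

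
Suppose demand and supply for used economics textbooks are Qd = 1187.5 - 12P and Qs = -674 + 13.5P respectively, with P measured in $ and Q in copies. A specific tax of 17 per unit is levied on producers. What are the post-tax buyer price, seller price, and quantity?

P_b = 82, P_s = 65, Q = 203.5

With a tax of 17 on producers, they supply based on the net price P_s = P_b - 17, so Qs = -903.5 + 13.5P_b.
Equate demand and the shifted supply: 1187.5 - 12P_b = -903.5 + 13.5P_b, giving 25.5P_b = 2091, so P_b = 82.
So P_s = 65 and the quantity traded is Q = 1187.5 - 12(82) = 203.5.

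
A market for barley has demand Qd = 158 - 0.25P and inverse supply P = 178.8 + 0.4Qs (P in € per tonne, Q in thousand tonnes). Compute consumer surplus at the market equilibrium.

Consumer surplus = 21218

Inverting to quantity form: Qs = -447 + 2.5P.
The market clears where 158 - 0.25P = -447 + 2.5P. Rearranging, 2.75P = 605, hence P* = 220.
Then Q* = 158 - 0.25(220) = 103.
Demand choke price (Qd = 0): P = 158/0.25 = 632. Consumer surplus = ½ × (632 - 220) × 103 = 21218.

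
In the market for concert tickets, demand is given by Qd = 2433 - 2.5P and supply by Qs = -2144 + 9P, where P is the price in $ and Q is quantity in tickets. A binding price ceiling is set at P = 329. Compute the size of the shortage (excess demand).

Shortage = 793.5

With P fixed at 329, quantity demanded is 1610.5 and quantity supplied is 817.
Shortage = Qd - Qs = 1610.5 - 817 = 793.5.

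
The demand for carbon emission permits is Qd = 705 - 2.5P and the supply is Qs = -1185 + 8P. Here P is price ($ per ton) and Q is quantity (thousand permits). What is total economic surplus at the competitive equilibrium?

At equilibrium Qd = Qs, so 705 - 2.5P = -1185 + 8P; collecting terms, 1890 = 10.5P and P* = 180.
Then Q* = 705 - 2.5(180) = 255.
Demand choke price = 282; supply choke price = 148.125. CS = ½(282 - 180)(255) = 13005; PS = ½(180 - 148.125)(255) = 4064.0625. Total surplus = 17069.0625.

Total surplus = 17069.0625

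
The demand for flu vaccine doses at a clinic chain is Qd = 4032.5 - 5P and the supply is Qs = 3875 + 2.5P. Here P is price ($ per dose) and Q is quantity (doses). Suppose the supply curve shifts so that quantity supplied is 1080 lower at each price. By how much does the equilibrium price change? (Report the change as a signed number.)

ΔP = 144

Set Qd = Qs: 4032.5 - 5P = 3875 + 2.5P, so 157.5 = 7.5P and P* = 21.
Then Q* = 4032.5 - 5(21) = 3927.5.
After the shift, supply is Qs = 2795 + 2.5P.
New equilibrium: 1237.5 = 7.5P, so P = 165 and Q = 3207.5.
ΔP = 165 - 21 = 144.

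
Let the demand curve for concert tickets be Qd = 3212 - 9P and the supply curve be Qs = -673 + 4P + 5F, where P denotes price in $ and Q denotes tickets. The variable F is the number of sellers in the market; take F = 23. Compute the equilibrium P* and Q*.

With F = 23, supply is Qs = -558 + 4P.
At equilibrium Qd = Qs, so 3212 - 9P = -558 + 4P; collecting terms, 3770 = 13P and P* = 290.
Substitute back: Q* = 3212 - 9(290) = 602.

P* = 290, Q* = 602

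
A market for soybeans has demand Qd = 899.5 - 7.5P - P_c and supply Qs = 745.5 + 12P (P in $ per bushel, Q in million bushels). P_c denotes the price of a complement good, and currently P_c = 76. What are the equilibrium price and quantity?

With P_c = 76, demand is Qd = 823.5 - 7.5P.
Set Qd = Qs: 823.5 - 7.5P = 745.5 + 12P, so 78 = 19.5P and P* = 4.
Plugging P* into demand: Q* = 823.5 - 7.5(4) = 793.5.

P* = 4, Q* = 793.5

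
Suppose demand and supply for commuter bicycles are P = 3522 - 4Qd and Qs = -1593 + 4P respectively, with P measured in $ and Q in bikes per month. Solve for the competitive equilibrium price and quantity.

Inverting to quantity form: Qd = 880.5 - 0.25P.
The market clears where 880.5 - 0.25P = -1593 + 4P. Rearranging, 4.25P = 2473.5, hence P* = 582.
From the demand curve, Q* = 880.5 - 0.25(582) = 735.

P* = 582, Q* = 735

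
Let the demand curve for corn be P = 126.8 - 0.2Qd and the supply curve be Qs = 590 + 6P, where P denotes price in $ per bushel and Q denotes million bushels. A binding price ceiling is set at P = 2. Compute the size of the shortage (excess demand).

Shortage = 22

In direct form, Qd = 634 - 5P.
With P fixed at 2, quantity demanded is 624 and quantity supplied is 602.
Shortage = Qd - Qs = 624 - 602 = 22.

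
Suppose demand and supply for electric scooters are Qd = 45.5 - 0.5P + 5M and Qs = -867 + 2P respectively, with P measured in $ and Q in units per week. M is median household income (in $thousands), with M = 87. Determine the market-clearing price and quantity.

P* = 539, Q* = 211

With M = 87, demand is Qd = 480.5 - 0.5P.
Set Qd = Qs: 480.5 - 0.5P = -867 + 2P, so 1347.5 = 2.5P and P* = 539.
Substitute back: Q* = 480.5 - 0.5(539) = 211.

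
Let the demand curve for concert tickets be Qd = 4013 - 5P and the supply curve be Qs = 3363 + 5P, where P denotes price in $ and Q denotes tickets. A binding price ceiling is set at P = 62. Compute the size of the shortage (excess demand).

Evaluating both curves at the ceiling price 62 gives Qd = 3703, Qs = 3673.
Shortage = Qd - Qs = 3703 - 3673 = 30.

Shortage = 30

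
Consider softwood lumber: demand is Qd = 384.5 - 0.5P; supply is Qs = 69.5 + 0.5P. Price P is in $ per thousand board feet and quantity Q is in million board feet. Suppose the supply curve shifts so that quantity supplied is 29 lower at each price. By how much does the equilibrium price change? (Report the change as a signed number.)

ΔP = 29

The market clears where 384.5 - 0.5P = 69.5 + 0.5P. Rearranging, P = 315, hence P* = 315.
Then Q* = 384.5 - 0.5(315) = 227.
After the shift, supply is Qs = 40.5 + 0.5P.
Re-solving, P = 344 gives P = 344 and Q = 212.5.
ΔP = 344 - 315 = 29.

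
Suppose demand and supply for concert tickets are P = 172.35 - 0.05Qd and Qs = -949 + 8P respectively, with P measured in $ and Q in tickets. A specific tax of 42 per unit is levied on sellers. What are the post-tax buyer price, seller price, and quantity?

In direct form, Qd = 3447 - 20P.
With a tax of 42 on sellers, they supply based on the net price P_s = P_b - 42, so Qs = -1285 + 8P_b.
Set Qd = Qs: 3447 - 20P_b = -1285 + 8P_b, so 4732 = 28P_b and P_b = 169.
So P_s = 127 and the quantity traded is Q = 3447 - 20(169) = 67.

P_b = 169, P_s = 127, Q = 67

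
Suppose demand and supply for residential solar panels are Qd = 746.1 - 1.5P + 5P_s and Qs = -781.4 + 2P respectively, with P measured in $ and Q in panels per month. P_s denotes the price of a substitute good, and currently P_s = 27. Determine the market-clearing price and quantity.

With P_s = 27, demand is Qd = 881.1 - 1.5P.
Set Qd = Qs: 881.1 - 1.5P = -781.4 + 2P, so 1662.5 = 3.5P and P* = 475.
Plugging P* into demand: Q* = 881.1 - 1.5(475) = 168.6.

P* = 475, Q* = 168.6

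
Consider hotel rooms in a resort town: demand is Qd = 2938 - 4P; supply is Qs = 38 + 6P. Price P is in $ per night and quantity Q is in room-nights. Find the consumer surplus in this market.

Consumer surplus = 395160.5

Set Qd = Qs: 2938 - 4P = 38 + 6P, so 2900 = 10P and P* = 290.
Plugging P* into demand: Q* = 2938 - 4(290) = 1778.
Demand choke price (Qd = 0): P = 2938/4 = 734.5. Consumer surplus = ½ × (734.5 - 290) × 1778 = 395160.5.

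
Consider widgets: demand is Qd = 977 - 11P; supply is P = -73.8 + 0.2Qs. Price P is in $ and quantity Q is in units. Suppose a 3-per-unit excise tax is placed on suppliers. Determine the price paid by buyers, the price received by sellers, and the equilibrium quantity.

Inverting to quantity form: Qs = 369 + 5P.
The tax drives a wedge P_b - P_s = 3. Substituting P_s = P_b - 3 into supply: Qs = 354 + 5P_b.
Market clearing requires 977 - 11P_b = 354 + 5P_b; hence 623 = 16P_b and P_b = 38.9375.
So P_s = 35.9375 and the quantity traded is Q = 977 - 11(38.9375) = 548.6875.

P_b = 38.9375, P_s = 35.9375, Q = 548.6875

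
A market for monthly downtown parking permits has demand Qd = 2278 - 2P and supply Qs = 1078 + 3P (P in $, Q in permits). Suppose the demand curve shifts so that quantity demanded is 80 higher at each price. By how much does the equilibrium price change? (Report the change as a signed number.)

ΔP = 16

Equating demand and supply, 2278 - 2P = 1078 + 3P gives 5P = 1200, so P* = 240.
From the demand curve, Q* = 2278 - 2(240) = 1798.
After the shift, demand is Qd = 2358 - 2P.
The new intersection has 1280 = 5P, i.e. P = 256, Q = 1846.
ΔP = 256 - 240 = 16.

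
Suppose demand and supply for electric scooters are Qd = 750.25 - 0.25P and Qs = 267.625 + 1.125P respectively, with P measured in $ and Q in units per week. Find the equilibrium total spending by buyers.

Total spending by buyers = 232537.5

Set Qd = Qs: 750.25 - 0.25P = 267.625 + 1.125P, so 482.625 = 1.375P and P* = 351.
Then Q* = 750.25 - 0.25(351) = 662.5.
Total spending by buyers = P* × Q* = 351 × 662.5 = 232537.5.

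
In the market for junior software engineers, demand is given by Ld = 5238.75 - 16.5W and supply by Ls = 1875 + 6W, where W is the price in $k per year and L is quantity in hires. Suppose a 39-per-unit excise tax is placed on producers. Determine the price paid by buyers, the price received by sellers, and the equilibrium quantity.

With a tax of 39 on producers, they supply based on the net price W_s = W_b - 39, so Ls = 1641 + 6W_b.
Set Ld = Ls: 5238.75 - 16.5W_b = 1641 + 6W_b, so 3597.75 = 22.5W_b and W_b = 159.9.
Then W_s = 159.9 - 39 = 120.9 and L = 5238.75 - 16.5(159.9) = 2600.4.

W_b = 159.9, W_s = 120.9, L = 2600.4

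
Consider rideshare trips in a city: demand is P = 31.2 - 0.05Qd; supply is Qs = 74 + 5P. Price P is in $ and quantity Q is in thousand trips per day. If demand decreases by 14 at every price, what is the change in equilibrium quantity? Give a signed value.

ΔQ = -2.8

Rewriting in direct form: Qd = 624 - 20P.
Set Qd = Qs: 624 - 20P = 74 + 5P, so 550 = 25P and P* = 22.
Substitute back: Q* = 624 - 20(22) = 184.
After the shift, demand is Qd = 610 - 20P.
New equilibrium: 536 = 25P, so P = 21.44 and Q = 181.2.
ΔQ = 181.2 - 184 = -2.8.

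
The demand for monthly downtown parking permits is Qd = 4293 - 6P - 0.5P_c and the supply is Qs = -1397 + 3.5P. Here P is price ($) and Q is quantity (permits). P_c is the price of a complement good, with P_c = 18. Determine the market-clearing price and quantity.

With P_c = 18, demand is Qd = 4284 - 6P.
Equating demand and supply, 4284 - 6P = -1397 + 3.5P gives 9.5P = 5681, so P* = 598.
Then Q* = 4284 - 6(598) = 696.

P* = 598, Q* = 696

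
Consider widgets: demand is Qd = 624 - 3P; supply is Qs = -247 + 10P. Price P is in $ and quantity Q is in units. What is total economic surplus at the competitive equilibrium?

Total surplus = 38767.95

The market clears where 624 - 3P = -247 + 10P. Rearranging, 13P = 871, hence P* = 67.
Substitute back: Q* = 624 - 3(67) = 423.
Demand choke price = 208; supply choke price = 24.7. CS = ½(208 - 67)(423) = 29821.5; PS = ½(67 - 24.7)(423) = 8946.45. Total surplus = 38767.95.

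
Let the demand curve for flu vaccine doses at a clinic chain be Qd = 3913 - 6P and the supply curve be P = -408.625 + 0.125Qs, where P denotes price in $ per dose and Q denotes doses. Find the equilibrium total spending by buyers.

Total spending by buyers = 167302

Rewriting in direct form: Qs = 3269 + 8P.
Set Qd = Qs: 3913 - 6P = 3269 + 8P, so 644 = 14P and P* = 46.
Then Q* = 3913 - 6(46) = 3637.
Total spending by buyers = P* × Q* = 46 × 3637 = 167302.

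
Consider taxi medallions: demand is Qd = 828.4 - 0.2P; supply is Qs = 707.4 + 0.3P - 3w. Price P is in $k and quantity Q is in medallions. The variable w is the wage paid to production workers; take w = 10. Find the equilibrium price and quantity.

P* = 302, Q* = 768

With w = 10, supply is Qs = 677.4 + 0.3P.
The market clears where 828.4 - 0.2P = 677.4 + 0.3P. Rearranging, 0.5P = 151, hence P* = 302.
Then Q* = 828.4 - 0.2(302) = 768.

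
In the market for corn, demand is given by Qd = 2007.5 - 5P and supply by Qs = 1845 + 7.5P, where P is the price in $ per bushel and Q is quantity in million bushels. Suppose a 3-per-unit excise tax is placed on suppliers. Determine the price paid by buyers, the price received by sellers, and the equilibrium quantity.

The tax drives a wedge P_b - P_s = 3. Substituting P_s = P_b - 3 into supply: Qs = 1822.5 + 7.5P_b.
Market clearing requires 2007.5 - 5P_b = 1822.5 + 7.5P_b; hence 185 = 12.5P_b and P_b = 14.8.
So P_s = 11.8 and the quantity traded is Q = 2007.5 - 5(14.8) = 1933.5.

P_b = 14.8, P_s = 11.8, Q = 1933.5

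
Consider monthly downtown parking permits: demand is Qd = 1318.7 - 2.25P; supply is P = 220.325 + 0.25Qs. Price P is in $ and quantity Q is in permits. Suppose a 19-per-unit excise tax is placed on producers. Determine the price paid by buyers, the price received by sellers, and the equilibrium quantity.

In direct form, Qs = -881.3 + 4P.
Producers keep P_s = P_b - 19 per unit, so supply in terms of the buyer price is Qs = -957.3 + 4P_b.
Equate demand and the shifted supply: 1318.7 - 2.25P_b = -957.3 + 4P_b, giving 6.25P_b = 2276, so P_b = 364.16.
So P_s = 345.16 and the quantity traded is Q = 1318.7 - 2.25(364.16) = 499.34.

P_b = 364.16, P_s = 345.16, Q = 499.34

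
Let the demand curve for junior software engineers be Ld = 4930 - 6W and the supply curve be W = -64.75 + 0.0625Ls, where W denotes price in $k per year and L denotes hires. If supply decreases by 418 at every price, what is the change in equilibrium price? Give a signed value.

In direct form, Ls = 1036 + 16W.
At equilibrium Ld = Ls, so 4930 - 6W = 1036 + 16W; collecting terms, 3894 = 22W and W* = 177.
Then L* = 4930 - 6(177) = 3868.
After the shift, supply is Ls = 618 + 16W.
Re-solving, 22W = 4312 gives W = 196 and L = 3754.
ΔW = 196 - 177 = 19.

ΔW = 19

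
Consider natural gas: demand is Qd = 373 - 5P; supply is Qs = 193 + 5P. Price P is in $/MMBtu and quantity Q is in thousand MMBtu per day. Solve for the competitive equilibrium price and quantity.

P* = 18, Q* = 283

Equating demand and supply, 373 - 5P = 193 + 5P gives 10P = 180, so P* = 18.
Plugging P* into demand: Q* = 373 - 5(18) = 283.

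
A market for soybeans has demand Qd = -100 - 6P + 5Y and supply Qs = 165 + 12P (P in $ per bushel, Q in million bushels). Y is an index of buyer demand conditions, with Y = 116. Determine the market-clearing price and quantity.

With Y = 116, demand is Qd = 480 - 6P.
Equating demand and supply, 480 - 6P = 165 + 12P gives 18P = 315, so P* = 17.5.
Substitute back: Q* = 480 - 6(17.5) = 375.

P* = 17.5, Q* = 375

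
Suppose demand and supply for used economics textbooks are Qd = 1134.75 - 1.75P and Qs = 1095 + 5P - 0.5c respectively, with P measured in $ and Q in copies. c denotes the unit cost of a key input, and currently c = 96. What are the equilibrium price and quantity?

P* = 13, Q* = 1112

With c = 96, supply is Qs = 1047 + 5P.
Set Qd = Qs: 1134.75 - 1.75P = 1047 + 5P, so 87.75 = 6.75P and P* = 13.
From the demand curve, Q* = 1134.75 - 1.75(13) = 1112.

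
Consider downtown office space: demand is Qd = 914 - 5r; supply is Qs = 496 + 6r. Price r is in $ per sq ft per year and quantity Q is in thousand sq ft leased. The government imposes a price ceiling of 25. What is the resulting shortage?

With r fixed at 25, quantity demanded is 789 and quantity supplied is 646.
Shortage = Qd - Qs = 789 - 646 = 143.

Shortage = 143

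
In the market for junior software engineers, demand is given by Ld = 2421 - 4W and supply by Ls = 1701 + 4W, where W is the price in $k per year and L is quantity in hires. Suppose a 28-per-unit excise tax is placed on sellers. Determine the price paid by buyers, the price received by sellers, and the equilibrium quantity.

W_b = 104, W_s = 76, L = 2005

With a tax of 28 on sellers, they supply based on the net price W_s = W_b - 28, so Ls = 1589 + 4W_b.
Set Ld = Ls: 2421 - 4W_b = 1589 + 4W_b, so 832 = 8W_b and W_b = 104.
So W_s = 76 and the quantity traded is L = 2421 - 4(104) = 2005.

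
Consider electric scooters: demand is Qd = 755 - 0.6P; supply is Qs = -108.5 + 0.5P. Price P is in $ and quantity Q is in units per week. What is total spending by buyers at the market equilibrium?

Total spending by buyers = 222940

The market clears where 755 - 0.6P = -108.5 + 0.5P. Rearranging, 1.1P = 863.5, hence P* = 785.
Then Q* = 755 - 0.6(785) = 284.
Total spending by buyers = P* × Q* = 785 × 284 = 222940.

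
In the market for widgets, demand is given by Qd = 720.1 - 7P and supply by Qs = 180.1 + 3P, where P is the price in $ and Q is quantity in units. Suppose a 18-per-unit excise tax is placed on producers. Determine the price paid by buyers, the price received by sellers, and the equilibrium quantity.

With a tax of 18 on producers, they supply based on the net price P_s = P_b - 18, so Qs = 126.1 + 3P_b.
Market clearing requires 720.1 - 7P_b = 126.1 + 3P_b; hence 594 = 10P_b and P_b = 59.4.
So P_s = 41.4 and the quantity traded is Q = 720.1 - 7(59.4) = 304.3.

P_b = 59.4, P_s = 41.4, Q = 304.3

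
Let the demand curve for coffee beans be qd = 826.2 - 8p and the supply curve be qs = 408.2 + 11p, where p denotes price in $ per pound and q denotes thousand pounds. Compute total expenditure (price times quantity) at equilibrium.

Equating demand and supply, 826.2 - 8p = 408.2 + 11p gives 19p = 418, so p* = 22.
Then q* = 826.2 - 8(22) = 650.2.
Total expenditure = p* × q* = 22 × 650.2 = 14304.4.

Total expenditure = 14304.4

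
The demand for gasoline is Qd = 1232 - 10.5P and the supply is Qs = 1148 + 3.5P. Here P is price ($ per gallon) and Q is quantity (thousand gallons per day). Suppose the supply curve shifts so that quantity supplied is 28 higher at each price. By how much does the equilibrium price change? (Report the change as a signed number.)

ΔP = -2

At equilibrium Qd = Qs, so 1232 - 10.5P = 1148 + 3.5P; collecting terms, 84 = 14P and P* = 6.
Substitute back: Q* = 1232 - 10.5(6) = 1169.
After the shift, supply is Qs = 1176 + 3.5P.
Re-solving, 14P = 56 gives P = 4 and Q = 1190.
ΔP = 4 - 6 = -2.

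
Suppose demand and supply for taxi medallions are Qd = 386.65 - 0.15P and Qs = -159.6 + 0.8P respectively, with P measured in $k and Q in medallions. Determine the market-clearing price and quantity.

P* = 575, Q* = 300.4

At equilibrium Qd = Qs, so 386.65 - 0.15P = -159.6 + 0.8P; collecting terms, 546.25 = 0.95P and P* = 575.
Substitute back: Q* = 386.65 - 0.15(575) = 300.4.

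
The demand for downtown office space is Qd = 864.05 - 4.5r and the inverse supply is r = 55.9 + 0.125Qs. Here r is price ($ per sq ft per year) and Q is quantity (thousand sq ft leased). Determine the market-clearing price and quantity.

r* = 104.9, Q* = 392

Inverting to quantity form: Qs = -447.2 + 8r.
Equating demand and supply, 864.05 - 4.5r = -447.2 + 8r gives 12.5r = 1311.25, so r* = 104.9.
Substitute back: Q* = 864.05 - 4.5(104.9) = 392.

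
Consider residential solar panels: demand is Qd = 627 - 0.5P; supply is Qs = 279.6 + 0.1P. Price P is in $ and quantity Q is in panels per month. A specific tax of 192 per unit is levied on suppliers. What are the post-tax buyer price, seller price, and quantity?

With a tax of 192 on suppliers, they supply based on the net price P_s = P_b - 192, so Qs = 260.4 + 0.1P_b.
Set Qd = Qs: 627 - 0.5P_b = 260.4 + 0.1P_b, so 366.6 = 0.6P_b and P_b = 611.
So P_s = 419 and the quantity traded is Q = 627 - 0.5(611) = 321.5.

P_b = 611, P_s = 419, Q = 321.5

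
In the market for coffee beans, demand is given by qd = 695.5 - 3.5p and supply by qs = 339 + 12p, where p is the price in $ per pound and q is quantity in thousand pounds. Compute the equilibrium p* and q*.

p* = 23, q* = 615

Set qd = qs: 695.5 - 3.5p = 339 + 12p, so 356.5 = 15.5p and p* = 23.
From the demand curve, q* = 695.5 - 3.5(23) = 615.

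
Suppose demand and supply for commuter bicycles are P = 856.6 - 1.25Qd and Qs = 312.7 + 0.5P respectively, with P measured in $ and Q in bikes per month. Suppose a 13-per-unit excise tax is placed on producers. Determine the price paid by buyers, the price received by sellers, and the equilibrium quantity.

In direct form, Qd = 685.28 - 0.8P.
Producers keep P_s = P_b - 13 per unit, so supply in terms of the buyer price is Qs = 306.2 + 0.5P_b.
Market clearing requires 685.28 - 0.8P_b = 306.2 + 0.5P_b; hence 379.08 = 1.3P_b and P_b = 291.6.
So P_s = 278.6 and the quantity traded is Q = 685.28 - 0.8(291.6) = 452.

P_b = 291.6, P_s = 278.6, Q = 452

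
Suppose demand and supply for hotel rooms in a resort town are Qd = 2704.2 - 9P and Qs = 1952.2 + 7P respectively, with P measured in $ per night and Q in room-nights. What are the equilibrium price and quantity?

P* = 47, Q* = 2281.2

At equilibrium Qd = Qs, so 2704.2 - 9P = 1952.2 + 7P; collecting terms, 752 = 16P and P* = 47.
From the demand curve, Q* = 2704.2 - 9(47) = 2281.2.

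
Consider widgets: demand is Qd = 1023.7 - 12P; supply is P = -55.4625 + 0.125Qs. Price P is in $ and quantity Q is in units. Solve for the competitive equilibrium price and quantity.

P* = 29, Q* = 675.7

Inverting to quantity form: Qs = 443.7 + 8P.
Set Qd = Qs: 1023.7 - 12P = 443.7 + 8P, so 580 = 20P and P* = 29.
Plugging P* into demand: Q* = 1023.7 - 12(29) = 675.7.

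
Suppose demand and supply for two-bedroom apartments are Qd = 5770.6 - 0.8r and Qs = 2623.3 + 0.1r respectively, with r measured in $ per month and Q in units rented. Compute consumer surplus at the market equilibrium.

Equating demand and supply, 5770.6 - 0.8r = 2623.3 + 0.1r gives 0.9r = 3147.3, so r* = 3497.
Substitute back: Q* = 5770.6 - 0.8(3497) = 2973.
Demand choke price (Qd = 0): r = 5770.6/0.8 = 7213.25. Consumer surplus = ½ × (7213.25 - 3497) × 2973 = 5524205.625.

Consumer surplus = 5524205.625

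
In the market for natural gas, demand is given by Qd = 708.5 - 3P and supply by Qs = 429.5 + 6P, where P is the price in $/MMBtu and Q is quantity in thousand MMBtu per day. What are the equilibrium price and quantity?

Equating demand and supply, 708.5 - 3P = 429.5 + 6P gives 9P = 279, so P* = 31.
Substitute back: Q* = 708.5 - 3(31) = 615.5.

P* = 31, Q* = 615.5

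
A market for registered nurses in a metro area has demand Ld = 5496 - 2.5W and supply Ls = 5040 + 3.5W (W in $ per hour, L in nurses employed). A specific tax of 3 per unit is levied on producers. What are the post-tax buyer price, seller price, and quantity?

W_b = 77.75, W_s = 74.75, L = 5301.625

Producers keep W_s = W_b - 3 per unit, so supply in terms of the buyer price is Ls = 5029.5 + 3.5W_b.
Market clearing requires 5496 - 2.5W_b = 5029.5 + 3.5W_b; hence 466.5 = 6W_b and W_b = 77.75.
Then W_s = 77.75 - 3 = 74.75 and L = 5496 - 2.5(77.75) = 5301.625.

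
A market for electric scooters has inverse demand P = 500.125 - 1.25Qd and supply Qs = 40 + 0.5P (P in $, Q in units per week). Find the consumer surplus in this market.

Rewriting in direct form: Qd = 400.1 - 0.8P.
Set Qd = Qs: 400.1 - 0.8P = 40 + 0.5P, so 360.1 = 1.3P and P* = 277.
Plugging P* into demand: Q* = 400.1 - 0.8(277) = 178.5.
Demand choke price (Qd = 0): P = 400.1/0.8 = 500.125. Consumer surplus = ½ × (500.125 - 277) × 178.5 = 19913.90625.

Consumer surplus = 19913.90625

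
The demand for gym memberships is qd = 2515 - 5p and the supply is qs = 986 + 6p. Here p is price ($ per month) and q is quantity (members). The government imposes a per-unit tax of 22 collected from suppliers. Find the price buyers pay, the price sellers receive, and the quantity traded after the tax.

Suppliers keep p_s = p_b - 22 per unit, so supply in terms of the buyer price is qs = 854 + 6p_b.
Market clearing requires 2515 - 5p_b = 854 + 6p_b; hence 1661 = 11p_b and p_b = 151.
So p_s = 129 and the quantity traded is q = 2515 - 5(151) = 1760.

p_b = 151, p_s = 129, q = 1760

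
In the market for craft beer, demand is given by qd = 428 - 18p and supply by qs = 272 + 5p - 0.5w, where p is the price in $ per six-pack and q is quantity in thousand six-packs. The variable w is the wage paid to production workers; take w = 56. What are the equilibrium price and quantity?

With w = 56, supply is qs = 244 + 5p.
Equating demand and supply, 428 - 18p = 244 + 5p gives 23p = 184, so p* = 8.
Substitute back: q* = 428 - 18(8) = 284.

p* = 8, q* = 284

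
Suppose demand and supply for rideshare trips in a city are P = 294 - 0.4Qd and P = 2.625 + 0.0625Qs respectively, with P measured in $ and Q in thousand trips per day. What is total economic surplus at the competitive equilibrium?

Total surplus = 91783.125

Rewriting in direct form: Qd = 735 - 2.5P and Qs = -42 + 16P.
The market clears where 735 - 2.5P = -42 + 16P. Rearranging, 18.5P = 777, hence P* = 42.
Then Q* = 735 - 2.5(42) = 630.
Demand choke price = 294; supply choke price = 2.625. CS = ½(294 - 42)(630) = 79380; PS = ½(42 - 2.625)(630) = 12403.125. Total surplus = 91783.125.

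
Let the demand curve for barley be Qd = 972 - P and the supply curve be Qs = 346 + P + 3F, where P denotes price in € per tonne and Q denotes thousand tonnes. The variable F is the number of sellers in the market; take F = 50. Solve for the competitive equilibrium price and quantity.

With F = 50, supply is Qs = 496 + P.
Set Qd = Qs: 972 - P = 496 + P, so 476 = 2P and P* = 238.
From the demand curve, Q* = 972 - 238 = 734.

P* = 238, Q* = 734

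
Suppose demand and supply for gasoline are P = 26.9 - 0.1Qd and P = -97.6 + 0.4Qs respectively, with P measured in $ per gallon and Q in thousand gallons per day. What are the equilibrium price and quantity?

In direct form, Qd = 269 - 10P and Qs = 244 + 2.5P.
Equating demand and supply, 269 - 10P = 244 + 2.5P gives 12.5P = 25, so P* = 2.
Plugging P* into demand: Q* = 269 - 10(2) = 249.

P* = 2, Q* = 249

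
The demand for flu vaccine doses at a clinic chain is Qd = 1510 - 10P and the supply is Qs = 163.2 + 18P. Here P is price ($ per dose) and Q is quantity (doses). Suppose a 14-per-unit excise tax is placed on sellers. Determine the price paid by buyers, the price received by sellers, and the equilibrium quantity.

The tax drives a wedge P_b - P_s = 14. Substituting P_s = P_b - 14 into supply: Qs = -88.8 + 18P_b.
Equate demand and the shifted supply: 1510 - 10P_b = -88.8 + 18P_b, giving 28P_b = 1598.8, so P_b = 57.1.
So P_s = 43.1 and the quantity traded is Q = 1510 - 10(57.1) = 939.

P_b = 57.1, P_s = 43.1, Q = 939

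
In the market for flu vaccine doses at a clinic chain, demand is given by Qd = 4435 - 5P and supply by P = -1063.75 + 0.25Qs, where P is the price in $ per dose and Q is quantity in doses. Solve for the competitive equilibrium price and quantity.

In direct form, Qs = 4255 + 4P.
At equilibrium Qd = Qs, so 4435 - 5P = 4255 + 4P; collecting terms, 180 = 9P and P* = 20.
Plugging P* into demand: Q* = 4435 - 5(20) = 4335.

P* = 20, Q* = 4335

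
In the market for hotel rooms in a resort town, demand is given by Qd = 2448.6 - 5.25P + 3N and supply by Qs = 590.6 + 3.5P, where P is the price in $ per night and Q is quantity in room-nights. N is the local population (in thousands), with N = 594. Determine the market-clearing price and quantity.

With N = 594, demand is Qd = 4230.6 - 5.25P.
Equating demand and supply, 4230.6 - 5.25P = 590.6 + 3.5P gives 8.75P = 3640, so P* = 416.
Plugging P* into demand: Q* = 4230.6 - 5.25(416) = 2046.6.

P* = 416, Q* = 2046.6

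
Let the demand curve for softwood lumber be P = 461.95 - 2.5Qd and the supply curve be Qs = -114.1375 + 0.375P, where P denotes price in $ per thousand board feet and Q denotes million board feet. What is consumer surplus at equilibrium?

Consumer surplus = 1162.8125

Rewriting in direct form: Qd = 184.78 - 0.4P.
The market clears where 184.78 - 0.4P = -114.1375 + 0.375P. Rearranging, 0.775P = 298.9175, hence P* = 385.7.
Substitute back: Q* = 184.78 - 0.4(385.7) = 30.5.
Demand choke price (Qd = 0): P = 184.78/0.4 = 461.95. Consumer surplus = ½ × (461.95 - 385.7) × 30.5 = 1162.8125.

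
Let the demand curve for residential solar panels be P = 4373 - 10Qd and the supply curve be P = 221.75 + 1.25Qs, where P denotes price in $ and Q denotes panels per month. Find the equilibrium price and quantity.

Inverting to quantity form: Qd = 437.3 - 0.1P and Qs = -177.4 + 0.8P.
Equating demand and supply, 437.3 - 0.1P = -177.4 + 0.8P gives 0.9P = 614.7, so P* = 683.
Plugging P* into demand: Q* = 437.3 - 0.1(683) = 369.

P* = 683, Q* = 369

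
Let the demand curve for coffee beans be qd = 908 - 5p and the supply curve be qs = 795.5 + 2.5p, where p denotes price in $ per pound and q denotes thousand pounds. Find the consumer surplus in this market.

At equilibrium qd = qs, so 908 - 5p = 795.5 + 2.5p; collecting terms, 112.5 = 7.5p and p* = 15.
Substitute back: q* = 908 - 5(15) = 833.
Demand choke price (qd = 0): p = 908/5 = 181.6. Consumer surplus = ½ × (181.6 - 15) × 833 = 69388.9.

Consumer surplus = 69388.9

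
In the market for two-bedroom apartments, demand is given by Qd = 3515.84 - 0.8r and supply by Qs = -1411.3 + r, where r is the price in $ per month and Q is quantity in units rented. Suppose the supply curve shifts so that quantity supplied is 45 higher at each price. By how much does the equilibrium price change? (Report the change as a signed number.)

Δr = -25

Set Qd = Qs: 3515.84 - 0.8r = -1411.3 + r, so 4927.14 = 1.8r and r* = 2737.3.
Then Q* = 3515.84 - 0.8(2737.3) = 1326.
After the shift, supply is Qs = -1366.3 + r.
New equilibrium: 4882.14 = 1.8r, so r = 2712.3 and Q = 1346.
Δr = 2712.3 - 2737.3 = -25.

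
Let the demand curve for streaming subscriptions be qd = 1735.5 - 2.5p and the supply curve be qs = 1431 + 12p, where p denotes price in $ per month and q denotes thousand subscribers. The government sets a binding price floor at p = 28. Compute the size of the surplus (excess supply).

Evaluating both curves at the floor price 28 gives qd = 1665.5, qs = 1767.
Surplus = qs - qd = 1767 - 1665.5 = 101.5.

Surplus = 101.5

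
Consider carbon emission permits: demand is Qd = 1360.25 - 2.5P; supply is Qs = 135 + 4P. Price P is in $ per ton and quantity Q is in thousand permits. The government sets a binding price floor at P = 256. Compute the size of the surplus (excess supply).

Surplus = 438.75

Evaluating both curves at the floor price 256 gives Qd = 720.25, Qs = 1159.
Surplus = Qs - Qd = 1159 - 720.25 = 438.75.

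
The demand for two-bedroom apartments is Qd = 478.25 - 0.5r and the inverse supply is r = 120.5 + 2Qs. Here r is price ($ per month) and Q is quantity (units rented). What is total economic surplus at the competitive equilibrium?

Solving each curve for Q: Qs = -60.25 + 0.5r.
Equating demand and supply, 478.25 - 0.5r = -60.25 + 0.5r gives r = 538.5, so r* = 538.5.
Then Q* = 478.25 - 0.5(538.5) = 209.
Demand choke price = 956.5; supply choke price = 120.5. CS = ½(956.5 - 538.5)(209) = 43681; PS = ½(538.5 - 120.5)(209) = 43681. Total surplus = 87362.

Total surplus = 87362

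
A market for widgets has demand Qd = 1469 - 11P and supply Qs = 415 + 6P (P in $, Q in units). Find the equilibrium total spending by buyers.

Equating demand and supply, 1469 - 11P = 415 + 6P gives 17P = 1054, so P* = 62.
Then Q* = 1469 - 11(62) = 787.
Total spending by buyers = P* × Q* = 62 × 787 = 48794.

Total spending by buyers = 48794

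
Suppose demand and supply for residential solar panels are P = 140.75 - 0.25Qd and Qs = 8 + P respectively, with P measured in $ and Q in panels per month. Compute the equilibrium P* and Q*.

In direct form, Qd = 563 - 4P.
Equating demand and supply, 563 - 4P = 8 + P gives 5P = 555, so P* = 111.
Substitute back: Q* = 563 - 4(111) = 119.

P* = 111, Q* = 119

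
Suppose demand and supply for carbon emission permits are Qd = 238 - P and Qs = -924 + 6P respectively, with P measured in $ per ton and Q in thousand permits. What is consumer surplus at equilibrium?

Consumer surplus = 2592

At equilibrium Qd = Qs, so 238 - P = -924 + 6P; collecting terms, 1162 = 7P and P* = 166.
Then Q* = 238 - 166 = 72.
Demand choke price (Qd = 0): P = 238. Consumer surplus = ½ × (238 - 166) × 72 = 2592.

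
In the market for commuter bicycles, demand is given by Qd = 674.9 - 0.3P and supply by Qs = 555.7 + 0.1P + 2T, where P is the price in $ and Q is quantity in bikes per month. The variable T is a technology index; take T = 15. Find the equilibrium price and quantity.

With T = 15, supply is Qs = 585.7 + 0.1P.
Set Qd = Qs: 674.9 - 0.3P = 585.7 + 0.1P, so 89.2 = 0.4P and P* = 223.
Substitute back: Q* = 674.9 - 0.3(223) = 608.

P* = 223, Q* = 608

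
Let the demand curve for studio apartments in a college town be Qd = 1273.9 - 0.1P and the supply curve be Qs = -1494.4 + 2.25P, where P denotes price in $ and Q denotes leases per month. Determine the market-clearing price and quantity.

Set Qd = Qs: 1273.9 - 0.1P = -1494.4 + 2.25P, so 2768.3 = 2.35P and P* = 1178.
Plugging P* into demand: Q* = 1273.9 - 0.1(1178) = 1156.1.

P* = 1178, Q* = 1156.1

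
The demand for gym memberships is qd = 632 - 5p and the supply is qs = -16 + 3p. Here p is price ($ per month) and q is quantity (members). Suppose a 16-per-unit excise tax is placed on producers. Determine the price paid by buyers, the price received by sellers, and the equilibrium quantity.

p_b = 87, p_s = 71, q = 197

Producers keep p_s = p_b - 16 per unit, so supply in terms of the buyer price is qs = -64 + 3p_b.
Market clearing requires 632 - 5p_b = -64 + 3p_b; hence 696 = 8p_b and p_b = 87.
Then p_s = 87 - 16 = 71 and q = 632 - 5(87) = 197.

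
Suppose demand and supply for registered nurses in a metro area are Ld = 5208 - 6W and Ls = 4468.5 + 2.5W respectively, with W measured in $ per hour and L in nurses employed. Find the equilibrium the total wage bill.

Set Ld = Ls: 5208 - 6W = 4468.5 + 2.5W, so 739.5 = 8.5W and W* = 87.
From the demand curve, L* = 5208 - 6(87) = 4686.
The total wage bill = W* × L* = 87 × 4686 = 407682.

The total wage bill = 407682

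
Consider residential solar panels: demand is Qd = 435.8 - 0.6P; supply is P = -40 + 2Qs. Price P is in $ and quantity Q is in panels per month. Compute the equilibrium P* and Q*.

P* = 378, Q* = 209

Rewriting in direct form: Qs = 20 + 0.5P.
Set Qd = Qs: 435.8 - 0.6P = 20 + 0.5P, so 415.8 = 1.1P and P* = 378.
Plugging P* into demand: Q* = 435.8 - 0.6(378) = 209.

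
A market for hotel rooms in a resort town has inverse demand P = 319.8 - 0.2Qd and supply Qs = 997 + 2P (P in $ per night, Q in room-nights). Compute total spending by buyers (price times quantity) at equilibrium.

Total spending by buyers = 100534

Inverting to quantity form: Qd = 1599 - 5P.
Set Qd = Qs: 1599 - 5P = 997 + 2P, so 602 = 7P and P* = 86.
Then Q* = 1599 - 5(86) = 1169.
Total spending by buyers = P* × Q* = 86 × 1169 = 100534.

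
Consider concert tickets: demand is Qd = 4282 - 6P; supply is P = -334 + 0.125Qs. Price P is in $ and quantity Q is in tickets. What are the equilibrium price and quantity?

P* = 115, Q* = 3592

Solving each curve for Q: Qs = 2672 + 8P.
Set Qd = Qs: 4282 - 6P = 2672 + 8P, so 1610 = 14P and P* = 115.
Plugging P* into demand: Q* = 4282 - 6(115) = 3592.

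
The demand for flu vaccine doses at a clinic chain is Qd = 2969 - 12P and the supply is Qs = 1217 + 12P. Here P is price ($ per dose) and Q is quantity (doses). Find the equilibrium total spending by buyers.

The market clears where 2969 - 12P = 1217 + 12P. Rearranging, 24P = 1752, hence P* = 73.
Plugging P* into demand: Q* = 2969 - 12(73) = 2093.
Total spending by buyers = P* × Q* = 73 × 2093 = 152789.

Total spending by buyers = 152789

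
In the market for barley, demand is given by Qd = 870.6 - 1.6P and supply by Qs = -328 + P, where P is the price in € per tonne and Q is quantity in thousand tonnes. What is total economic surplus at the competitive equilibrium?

Set Qd = Qs: 870.6 - 1.6P = -328 + P, so 1198.6 = 2.6P and P* = 461.
Substitute back: Q* = 870.6 - 1.6(461) = 133.
Demand choke price = 544.125; supply choke price = 328. CS = ½(544.125 - 461)(133) = 5527.8125; PS = ½(461 - 328)(133) = 8844.5. Total surplus = 14372.3125.

Total surplus = 14372.3125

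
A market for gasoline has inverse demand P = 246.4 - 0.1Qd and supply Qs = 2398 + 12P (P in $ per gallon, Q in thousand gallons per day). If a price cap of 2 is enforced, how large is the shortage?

Solving each curve for Q: Qd = 2464 - 10P.
At P = 2: Qd = 2444 and Qs = 2422.
Shortage = Qd - Qs = 2444 - 2422 = 22.

Shortage = 22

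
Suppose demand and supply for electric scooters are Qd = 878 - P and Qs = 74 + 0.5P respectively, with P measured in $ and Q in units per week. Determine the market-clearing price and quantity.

The market clears where 878 - P = 74 + 0.5P. Rearranging, 1.5P = 804, hence P* = 536.
From the demand curve, Q* = 878 - 536 = 342.

P* = 536, Q* = 342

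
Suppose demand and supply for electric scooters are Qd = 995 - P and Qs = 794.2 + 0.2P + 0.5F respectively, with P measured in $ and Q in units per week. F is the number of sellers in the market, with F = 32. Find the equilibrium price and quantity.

With F = 32, supply is Qs = 810.2 + 0.2P.
Set Qd = Qs: 995 - P = 810.2 + 0.2P, so 184.8 = 1.2P and P* = 154.
From the demand curve, Q* = 995 - 154 = 841.

P* = 154, Q* = 841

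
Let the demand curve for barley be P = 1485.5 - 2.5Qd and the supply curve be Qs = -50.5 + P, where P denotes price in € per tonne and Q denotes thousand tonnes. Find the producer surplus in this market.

Producer surplus = 84050

Inverting to quantity form: Qd = 594.2 - 0.4P.
Set Qd = Qs: 594.2 - 0.4P = -50.5 + P, so 644.7 = 1.4P and P* = 460.5.
From the demand curve, Q* = 594.2 - 0.4(460.5) = 410.
Supply choke price (Qs = 0): P = 50.5. Producer surplus = ½ × (460.5 - 50.5) × 410 = 84050.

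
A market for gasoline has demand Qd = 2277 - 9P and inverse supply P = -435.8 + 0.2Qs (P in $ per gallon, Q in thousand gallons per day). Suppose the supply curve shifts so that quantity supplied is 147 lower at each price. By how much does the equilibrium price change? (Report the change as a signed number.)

ΔP = 10.5

Inverting to quantity form: Qs = 2179 + 5P.
The market clears where 2277 - 9P = 2179 + 5P. Rearranging, 14P = 98, hence P* = 7.
Plugging P* into demand: Q* = 2277 - 9(7) = 2214.
After the shift, supply is Qs = 2032 + 5P.
Re-solving, 14P = 245 gives P = 17.5 and Q = 2119.5.
ΔP = 17.5 - 7 = 10.5.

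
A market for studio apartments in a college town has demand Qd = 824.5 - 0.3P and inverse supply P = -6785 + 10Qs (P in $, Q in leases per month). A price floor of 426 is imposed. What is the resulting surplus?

Solving each curve for Q: Qs = 678.5 + 0.1P.
At P = 426: Qd = 696.7 and Qs = 721.1.
Surplus = Qs - Qd = 721.1 - 696.7 = 24.4.

Surplus = 24.4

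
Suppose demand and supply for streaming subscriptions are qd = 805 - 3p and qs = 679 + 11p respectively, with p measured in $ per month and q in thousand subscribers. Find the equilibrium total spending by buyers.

Total spending by buyers = 7002

Set qd = qs: 805 - 3p = 679 + 11p, so 126 = 14p and p* = 9.
Substitute back: q* = 805 - 3(9) = 778.
Total spending by buyers = p* × q* = 9 × 778 = 7002.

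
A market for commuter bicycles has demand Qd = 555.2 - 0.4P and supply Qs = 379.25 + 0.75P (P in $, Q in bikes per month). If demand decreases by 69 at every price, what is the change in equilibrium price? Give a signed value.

ΔP = -60

Equating demand and supply, 555.2 - 0.4P = 379.25 + 0.75P gives 1.15P = 175.95, so P* = 153.
Substitute back: Q* = 555.2 - 0.4(153) = 494.
After the shift, demand is Qd = 486.2 - 0.4P.
New equilibrium: 106.95 = 1.15P, so P = 93 and Q = 449.
ΔP = 93 - 153 = -60.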